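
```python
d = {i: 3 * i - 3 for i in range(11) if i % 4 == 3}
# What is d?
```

{3: 6, 7: 18}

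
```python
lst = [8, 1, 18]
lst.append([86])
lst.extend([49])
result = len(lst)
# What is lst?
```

After line 1: lst = [8, 1, 18]
After line 2 (append adds [86] as single element): lst = [8, 1, 18, [86]]
After line 3 (extend unpacks [49], adds 49): lst = [8, 1, 18, [86], 49]
After line 4: result = len(lst) = 5

[8, 1, 18, [86], 49]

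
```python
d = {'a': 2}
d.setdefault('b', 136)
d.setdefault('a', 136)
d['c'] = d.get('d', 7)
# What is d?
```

After line 1: d = {'a': 2}
After line 2 (setdefault adds 'b'=136): d = {'a': 2, 'b': 136}
After line 3 (setdefault 'a' no-op, already exists): d = {'a': 2, 'b': 136}
After line 4 (get('d', 7) returns default since 'd' not in d): d = {'a': 2, 'b': 136, 'c': 7}

{'a': 2, 'b': 136, 'c': 7}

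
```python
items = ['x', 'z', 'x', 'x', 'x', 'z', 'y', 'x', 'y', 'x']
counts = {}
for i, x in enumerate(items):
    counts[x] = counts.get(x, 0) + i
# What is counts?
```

Initial: counts = {}, items = ['x', 'z', 'x', 'x', 'x', 'z', 'y', 'x', 'y', 'x']
i=0, x='x': counts = {'x': 0}
i=1, x='z': counts = {'x': 0, 'z': 1}
i=2, x='x': counts = {'x': 2, 'z': 1}
i=3, x='x': counts = {'x': 5, 'z': 1}
i=4, x='x': counts = {'x': 9, 'z': 1}
i=5, x='z': counts = {'x': 9, 'z': 6}
i=6, x='y': counts = {'x': 9, 'z': 6, 'y': 6}
i=7, x='x': counts = {'x': 16, 'z': 6, 'y': 6}
i=8, x='y': counts = {'x': 16, 'z': 6, 'y': 14}
i=9, x='x': counts = {'x': 25, 'z': 6, 'y': 14}

{'x': 25, 'z': 6, 'y': 14}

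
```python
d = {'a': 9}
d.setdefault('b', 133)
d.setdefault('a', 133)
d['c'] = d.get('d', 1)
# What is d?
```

After line 1: d = {'a': 9}
After line 2 (setdefault adds 'b'=133): d = {'a': 9, 'b': 133}
After line 3 (setdefault 'a' no-op, already exists): d = {'a': 9, 'b': 133}
After line 4 (get('d', 1) returns default since 'd' not in d): d = {'a': 9, 'b': 133, 'c': 1}

{'a': 9, 'b': 133, 'c': 1}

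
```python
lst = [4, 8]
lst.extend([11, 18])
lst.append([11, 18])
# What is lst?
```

After line 1: lst = [4, 8]
After line 2 (extend unpacks [11, 18]): lst = [4, 8, 11, 18]
After line 3 (append adds [11, 18] as single element): lst = [4, 8, 11, 18, [11, 18]]

[4, 8, 11, 18, [11, 18]]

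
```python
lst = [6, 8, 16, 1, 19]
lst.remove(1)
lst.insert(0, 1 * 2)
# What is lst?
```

After line 1: lst = [6, 8, 16, 1, 19]
After line 2 (remove first 1): lst = [6, 8, 16, 19]
After line 3 (insert 2 at index 0): lst = [2, 6, 8, 16, 19]

[2, 6, 8, 16, 19]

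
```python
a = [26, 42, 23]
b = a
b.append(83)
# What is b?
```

After line 1: a = [26, 42, 23]
After line 2 (b = a is an alias, same object): a = [26, 42, 23], b = [26, 42, 23]
After line 3 (b.append mutates the shared list): a = [26, 42, 23, 83], b = [26, 42, 23, 83]

[26, 42, 23, 83]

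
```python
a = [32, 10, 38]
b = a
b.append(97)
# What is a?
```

After line 1: a = [32, 10, 38]
After line 2 (b = a is an alias, same object): a = [32, 10, 38], b = [32, 10, 38]
After line 3 (b.append mutates the shared list): a = [32, 10, 38, 97], b = [32, 10, 38, 97]

[32, 10, 38, 97]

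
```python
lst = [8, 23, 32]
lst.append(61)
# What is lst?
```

[8, 23, 32, 61]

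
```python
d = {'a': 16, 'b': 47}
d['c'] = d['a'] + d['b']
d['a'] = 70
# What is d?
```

After line 1: d = {'a': 16, 'b': 47}
After line 2 (d['c'] = 16 + 47): d = {'a': 16, 'b': 47, 'c': 63}
After line 3: d = {'a': 70, 'b': 47, 'c': 63}

{'a': 70, 'b': 47, 'c': 63}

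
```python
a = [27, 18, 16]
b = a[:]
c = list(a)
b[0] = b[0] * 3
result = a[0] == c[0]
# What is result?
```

After line 1: a = [27, 18, 16]
After line 2 (b = a[:], copy): a = [27, 18, 16], b = [27, 18, 16]
After line 3 (c = list(a) is a copy, new object): c = [27, 18, 16]
After line 4 (b[0] = 27 * 3 = 81; only b mutates (copy)): a = [27, 18, 16], b = [81, 18, 16], c = [27, 18, 16]
After line 5 (a[0] = 27, c[0] = 27; result = True)

True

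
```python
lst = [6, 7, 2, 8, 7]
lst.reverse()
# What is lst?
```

[7, 8, 2, 7, 6]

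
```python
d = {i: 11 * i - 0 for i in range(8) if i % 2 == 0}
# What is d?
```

{0: 0, 2: 22, 4: 44, 6: 66}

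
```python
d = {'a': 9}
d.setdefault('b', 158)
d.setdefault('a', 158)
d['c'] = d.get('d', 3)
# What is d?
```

After line 1: d = {'a': 9}
After line 2 (setdefault adds 'b'=158): d = {'a': 9, 'b': 158}
After line 3 (setdefault 'a' no-op, already exists): d = {'a': 9, 'b': 158}
After line 4 (get('d', 3) returns default since 'd' not in d): d = {'a': 9, 'b': 158, 'c': 3}

{'a': 9, 'b': 158, 'c': 3}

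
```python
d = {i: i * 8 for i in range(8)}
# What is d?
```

{0: 0, 1: 8, 2: 16, 3: 24, 4: 32, 5: 40, 6: 48, 7: 56}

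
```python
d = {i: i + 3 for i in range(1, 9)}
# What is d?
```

{1: 4, 2: 5, 3: 6, 4: 7, 5: 8, 6: 9, 7: 10, 8: 11}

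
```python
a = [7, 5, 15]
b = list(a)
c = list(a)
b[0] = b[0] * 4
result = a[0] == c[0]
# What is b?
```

After line 1: a = [7, 5, 15]
After line 2 (b = list(a), copy): a = [7, 5, 15], b = [7, 5, 15]
After line 3 (c = list(a) is a copy, new object): c = [7, 5, 15]
After line 4 (b[0] = 7 * 4 = 28; only b mutates (copy)): a = [7, 5, 15], b = [28, 5, 15], c = [7, 5, 15]
After line 5 (a[0] = 7, c[0] = 7; result = True)

[28, 5, 15]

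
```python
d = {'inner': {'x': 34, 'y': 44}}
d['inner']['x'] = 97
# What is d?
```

After line 1: d = {'inner': {'x': 34, 'y': 44}}
After line 2 (inner x overwritten): d = {'inner': {'x': 97, 'y': 44}}

{'inner': {'x': 97, 'y': 44}}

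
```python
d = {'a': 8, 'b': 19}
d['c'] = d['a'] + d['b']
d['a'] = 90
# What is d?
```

After line 1: d = {'a': 8, 'b': 19}
After line 2 (d['c'] = 8 + 19): d = {'a': 8, 'b': 19, 'c': 27}
After line 3: d = {'a': 90, 'b': 19, 'c': 27}

{'a': 90, 'b': 19, 'c': 27}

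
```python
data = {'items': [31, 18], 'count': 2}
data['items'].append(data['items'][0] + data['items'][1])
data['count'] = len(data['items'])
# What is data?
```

After line 1: data = {'items': [31, 18], 'count': 2}
After line 2 (append 31 + 18 = 49): data = {'items': [31, 18, 49], 'count': 2}
After line 3 (count = len(items) = 3): data = {'items': [31, 18, 49], 'count': 3}

{'items': [31, 18, 49], 'count': 3}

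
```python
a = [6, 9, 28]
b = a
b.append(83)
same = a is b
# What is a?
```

After line 1: a = [6, 9, 28]
After line 2 (b = a is an alias, same object): a = [6, 9, 28], b = [6, 9, 28]
After line 3 (b.append mutates the shared list): a = [6, 9, 28, 83], b = [6, 9, 28, 83]
After line 4 (same = a is b; same object -> True): same = True

[6, 9, 28, 83]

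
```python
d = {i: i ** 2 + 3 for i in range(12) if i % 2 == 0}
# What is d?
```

{0: 3, 2: 7, 4: 19, 6: 39, 8: 67, 10: 103}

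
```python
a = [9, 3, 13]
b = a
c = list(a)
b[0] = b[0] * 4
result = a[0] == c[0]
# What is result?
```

After line 1: a = [9, 3, 13]
After line 2 (b = a, alias): a = [9, 3, 13], b = [9, 3, 13]
After line 3 (c = list(a) is a copy, new object): c = [9, 3, 13]
After line 4 (b[0] = 9 * 4 = 36; mutates shared a/b): a = b = [36, 3, 13], c = [9, 3, 13]
After line 5 (a[0] = 36, c[0] = 9; result = False)

False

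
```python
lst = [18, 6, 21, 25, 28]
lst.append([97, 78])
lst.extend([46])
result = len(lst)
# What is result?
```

After line 1: lst = [18, 6, 21, 25, 28]
After line 2 (append adds [97, 78] as single element): lst = [18, 6, 21, 25, 28, [97, 78]]
After line 3 (extend unpacks [46], adds 46): lst = [18, 6, 21, 25, 28, [97, 78], 46]
After line 4: result = len(lst) = 7

7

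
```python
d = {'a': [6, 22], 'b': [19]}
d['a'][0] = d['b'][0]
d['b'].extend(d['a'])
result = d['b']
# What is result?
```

After line 1: d = {'a': [6, 22], 'b': [19]}
After line 2 (a[0] = b[0] = 19): d = {'a': [19, 22], 'b': [19]}
After line 3 (b.extend(a) appends [19, 22]): d = {'a': [19, 22], 'b': [19, 19, 22]}
After line 4: result = d['b'] = [19, 19, 22]

[19, 19, 22]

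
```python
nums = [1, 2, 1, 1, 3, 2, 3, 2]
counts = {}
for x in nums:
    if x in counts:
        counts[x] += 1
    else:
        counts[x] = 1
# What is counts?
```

Initial: counts = {}, nums = [1, 2, 1, 1, 3, 2, 3, 2]
See 1: counts = {1: 1}
See 2: counts = {1: 1, 2: 1}
See 1: counts = {1: 2, 2: 1}
See 1: counts = {1: 3, 2: 1}
See 3: counts = {1: 3, 2: 1, 3: 1}
See 2: counts = {1: 3, 2: 2, 3: 1}
See 3: counts = {1: 3, 2: 2, 3: 2}
See 2: counts = {1: 3, 2: 3, 3: 2}

{1: 3, 2: 3, 3: 2}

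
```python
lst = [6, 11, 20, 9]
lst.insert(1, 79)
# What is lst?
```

[6, 79, 11, 20, 9]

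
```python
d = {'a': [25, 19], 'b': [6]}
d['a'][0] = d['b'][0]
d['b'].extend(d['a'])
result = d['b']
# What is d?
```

After line 1: d = {'a': [25, 19], 'b': [6]}
After line 2 (a[0] = b[0] = 6): d = {'a': [6, 19], 'b': [6]}
After line 3 (b.extend(a) appends [6, 19]): d = {'a': [6, 19], 'b': [6, 6, 19]}
After line 4: result = d['b'] = [6, 6, 19]

{'a': [6, 19], 'b': [6, 6, 19]}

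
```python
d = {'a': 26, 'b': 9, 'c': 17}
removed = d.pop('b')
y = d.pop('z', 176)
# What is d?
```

After line 1: d = {'a': 26, 'b': 9, 'c': 17}
After line 2 (pop 'b' returns 9): d = {'a': 26, 'c': 17}, removed = 9
After line 3 (pop 'z' missing, returns default 176): d = {'a': 26, 'c': 17}, y = 176

{'a': 26, 'c': 17}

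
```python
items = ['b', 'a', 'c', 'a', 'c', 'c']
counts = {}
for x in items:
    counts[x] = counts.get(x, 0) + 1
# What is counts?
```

Initial: counts = {}, items = ['b', 'a', 'c', 'a', 'c', 'c']
See 'b': counts = {'b': 1}
See 'a': counts = {'b': 1, 'a': 1}
See 'c': counts = {'b': 1, 'a': 1, 'c': 1}
See 'a': counts = {'b': 1, 'a': 2, 'c': 1}
See 'c': counts = {'b': 1, 'a': 2, 'c': 2}
See 'c': counts = {'b': 1, 'a': 2, 'c': 3}

{'b': 1, 'a': 2, 'c': 3}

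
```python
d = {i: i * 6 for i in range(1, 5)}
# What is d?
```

{1: 6, 2: 12, 3: 18, 4: 24}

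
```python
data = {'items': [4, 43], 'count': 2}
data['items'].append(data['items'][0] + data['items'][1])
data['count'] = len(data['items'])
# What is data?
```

After line 1: data = {'items': [4, 43], 'count': 2}
After line 2 (append 4 + 43 = 47): data = {'items': [4, 43, 47], 'count': 2}
After line 3 (count = len(items) = 3): data = {'items': [4, 43, 47], 'count': 3}

{'items': [4, 43, 47], 'count': 3}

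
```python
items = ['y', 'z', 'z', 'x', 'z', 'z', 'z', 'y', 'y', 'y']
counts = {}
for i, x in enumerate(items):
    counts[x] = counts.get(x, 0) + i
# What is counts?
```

Initial: counts = {}, items = ['y', 'z', 'z', 'x', 'z', 'z', 'z', 'y', 'y', 'y']
i=0, x='y': counts = {'y': 0}
i=1, x='z': counts = {'y': 0, 'z': 1}
i=2, x='z': counts = {'y': 0, 'z': 3}
i=3, x='x': counts = {'y': 0, 'z': 3, 'x': 3}
i=4, x='z': counts = {'y': 0, 'z': 7, 'x': 3}
i=5, x='z': counts = {'y': 0, 'z': 12, 'x': 3}
i=6, x='z': counts = {'y': 0, 'z': 18, 'x': 3}
i=7, x='y': counts = {'y': 7, 'z': 18, 'x': 3}
i=8, x='y': counts = {'y': 15, 'z': 18, 'x': 3}
i=9, x='y': counts = {'y': 24, 'z': 18, 'x': 3}

{'y': 24, 'z': 18, 'x': 3}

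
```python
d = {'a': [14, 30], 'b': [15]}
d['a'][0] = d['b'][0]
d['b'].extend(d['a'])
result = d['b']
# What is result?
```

After line 1: d = {'a': [14, 30], 'b': [15]}
After line 2 (a[0] = b[0] = 15): d = {'a': [15, 30], 'b': [15]}
After line 3 (b.extend(a) appends [15, 30]): d = {'a': [15, 30], 'b': [15, 15, 30]}
After line 4: result = d['b'] = [15, 15, 30]

[15, 15, 30]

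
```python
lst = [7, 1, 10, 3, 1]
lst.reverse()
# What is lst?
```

[1, 3, 10, 1, 7]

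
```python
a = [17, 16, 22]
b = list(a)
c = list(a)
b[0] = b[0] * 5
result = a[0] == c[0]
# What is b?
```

After line 1: a = [17, 16, 22]
After line 2 (b = list(a), copy): a = [17, 16, 22], b = [17, 16, 22]
After line 3 (c = list(a) is a copy, new object): c = [17, 16, 22]
After line 4 (b[0] = 17 * 5 = 85; only b mutates (copy)): a = [17, 16, 22], b = [85, 16, 22], c = [17, 16, 22]
After line 5 (a[0] = 17, c[0] = 17; result = True)

[85, 16, 22]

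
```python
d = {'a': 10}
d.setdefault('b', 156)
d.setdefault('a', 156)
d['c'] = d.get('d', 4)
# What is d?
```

After line 1: d = {'a': 10}
After line 2 (setdefault adds 'b'=156): d = {'a': 10, 'b': 156}
After line 3 (setdefault 'a' no-op, already exists): d = {'a': 10, 'b': 156}
After line 4 (get('d', 4) returns default since 'd' not in d): d = {'a': 10, 'b': 156, 'c': 4}

{'a': 10, 'b': 156, 'c': 4}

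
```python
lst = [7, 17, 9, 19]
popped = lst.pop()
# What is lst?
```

[7, 17, 9]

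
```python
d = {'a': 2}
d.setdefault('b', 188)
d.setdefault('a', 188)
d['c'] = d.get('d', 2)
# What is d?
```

After line 1: d = {'a': 2}
After line 2 (setdefault adds 'b'=188): d = {'a': 2, 'b': 188}
After line 3 (setdefault 'a' no-op, already exists): d = {'a': 2, 'b': 188}
After line 4 (get('d', 2) returns default since 'd' not in d): d = {'a': 2, 'b': 188, 'c': 2}

{'a': 2, 'b': 188, 'c': 2}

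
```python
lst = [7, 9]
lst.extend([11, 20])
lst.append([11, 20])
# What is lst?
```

After line 1: lst = [7, 9]
After line 2 (extend unpacks [11, 20]): lst = [7, 9, 11, 20]
After line 3 (append adds [11, 20] as single element): lst = [7, 9, 11, 20, [11, 20]]

[7, 9, 11, 20, [11, 20]]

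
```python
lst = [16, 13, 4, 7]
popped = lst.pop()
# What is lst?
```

[16, 13, 4]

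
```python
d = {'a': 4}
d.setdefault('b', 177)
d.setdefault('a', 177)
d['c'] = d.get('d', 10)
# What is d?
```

After line 1: d = {'a': 4}
After line 2 (setdefault adds 'b'=177): d = {'a': 4, 'b': 177}
After line 3 (setdefault 'a' no-op, already exists): d = {'a': 4, 'b': 177}
After line 4 (get('d', 10) returns default since 'd' not in d): d = {'a': 4, 'b': 177, 'c': 10}

{'a': 4, 'b': 177, 'c': 10}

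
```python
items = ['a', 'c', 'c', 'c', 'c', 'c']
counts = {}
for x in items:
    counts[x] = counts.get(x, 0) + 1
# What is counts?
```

Initial: counts = {}, items = ['a', 'c', 'c', 'c', 'c', 'c']
See 'a': counts = {'a': 1}
See 'c': counts = {'a': 1, 'c': 1}
See 'c': counts = {'a': 1, 'c': 2}
See 'c': counts = {'a': 1, 'c': 3}
See 'c': counts = {'a': 1, 'c': 4}
See 'c': counts = {'a': 1, 'c': 5}

{'a': 1, 'c': 5}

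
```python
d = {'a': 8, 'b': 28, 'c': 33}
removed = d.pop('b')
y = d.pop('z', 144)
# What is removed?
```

After line 1: d = {'a': 8, 'b': 28, 'c': 33}
After line 2 (pop 'b' returns 28): d = {'a': 8, 'c': 33}, removed = 28
After line 3 (pop 'z' missing, returns default 144): d = {'a': 8, 'c': 33}, y = 144

28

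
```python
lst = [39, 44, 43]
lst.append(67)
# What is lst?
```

[39, 44, 43, 67]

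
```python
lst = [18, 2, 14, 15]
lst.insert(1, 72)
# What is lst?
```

[18, 72, 2, 14, 15]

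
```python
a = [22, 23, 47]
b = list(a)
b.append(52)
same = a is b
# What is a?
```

After line 1: a = [22, 23, 47]
After line 2 (b = list(a) is a shallow copy, new object): a = [22, 23, 47], b = [22, 23, 47]
After line 3 (append only mutates b): a = [22, 23, 47], b = [22, 23, 47, 52]
After line 4 (same = a is b; different objects -> False): same = False

[22, 23, 47]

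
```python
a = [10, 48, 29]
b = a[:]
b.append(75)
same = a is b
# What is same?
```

After line 1: a = [10, 48, 29]
After line 2 (b = a[:] is a shallow copy, new object): a = [10, 48, 29], b = [10, 48, 29]
After line 3 (append only mutates b): a = [10, 48, 29], b = [10, 48, 29, 75]
After line 4 (same = a is b; different objects -> False): same = False

False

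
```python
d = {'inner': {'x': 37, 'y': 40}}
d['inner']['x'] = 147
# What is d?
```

After line 1: d = {'inner': {'x': 37, 'y': 40}}
After line 2 (inner x overwritten): d = {'inner': {'x': 147, 'y': 40}}

{'inner': {'x': 147, 'y': 40}}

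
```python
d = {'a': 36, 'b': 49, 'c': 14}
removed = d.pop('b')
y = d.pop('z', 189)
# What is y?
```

After line 1: d = {'a': 36, 'b': 49, 'c': 14}
After line 2 (pop 'b' returns 49): d = {'a': 36, 'c': 14}, removed = 49
After line 3 (pop 'z' missing, returns default 189): d = {'a': 36, 'c': 14}, y = 189

189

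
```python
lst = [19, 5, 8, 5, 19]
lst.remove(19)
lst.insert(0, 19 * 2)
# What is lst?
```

After line 1: lst = [19, 5, 8, 5, 19]
After line 2 (remove first 19): lst = [5, 8, 5, 19]
After line 3 (insert 38 at index 0): lst = [38, 5, 8, 5, 19]

[38, 5, 8, 5, 19]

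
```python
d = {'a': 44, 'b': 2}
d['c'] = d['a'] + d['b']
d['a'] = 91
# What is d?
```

After line 1: d = {'a': 44, 'b': 2}
After line 2 (d['c'] = 44 + 2): d = {'a': 44, 'b': 2, 'c': 46}
After line 3: d = {'a': 91, 'b': 2, 'c': 46}

{'a': 91, 'b': 2, 'c': 46}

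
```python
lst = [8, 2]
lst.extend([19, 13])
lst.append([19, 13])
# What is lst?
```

After line 1: lst = [8, 2]
After line 2 (extend unpacks [19, 13]): lst = [8, 2, 19, 13]
After line 3 (append adds [19, 13] as single element): lst = [8, 2, 19, 13, [19, 13]]

[8, 2, 19, 13, [19, 13]]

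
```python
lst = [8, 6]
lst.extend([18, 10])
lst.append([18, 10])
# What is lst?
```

After line 1: lst = [8, 6]
After line 2 (extend unpacks [18, 10]): lst = [8, 6, 18, 10]
After line 3 (append adds [18, 10] as single element): lst = [8, 6, 18, 10, [18, 10]]

[8, 6, 18, 10, [18, 10]]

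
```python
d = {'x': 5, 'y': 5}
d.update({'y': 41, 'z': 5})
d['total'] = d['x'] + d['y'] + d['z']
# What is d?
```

After line 1: d = {'x': 5, 'y': 5}
After line 2 (y overwritten, z added): d = {'x': 5, 'y': 41, 'z': 5}
After line 3 (total = 5 + 41 + 5 = 51): d = {'x': 5, 'y': 41, 'z': 5, 'total': 51}

{'x': 5, 'y': 41, 'z': 5, 'total': 51}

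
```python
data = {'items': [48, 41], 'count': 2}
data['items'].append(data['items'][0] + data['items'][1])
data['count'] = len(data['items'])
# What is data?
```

After line 1: data = {'items': [48, 41], 'count': 2}
After line 2 (append 48 + 41 = 89): data = {'items': [48, 41, 89], 'count': 2}
After line 3 (count = len(items) = 3): data = {'items': [48, 41, 89], 'count': 3}

{'items': [48, 41, 89], 'count': 3}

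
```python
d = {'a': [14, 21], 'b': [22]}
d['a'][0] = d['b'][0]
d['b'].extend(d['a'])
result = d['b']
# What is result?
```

After line 1: d = {'a': [14, 21], 'b': [22]}
After line 2 (a[0] = b[0] = 22): d = {'a': [22, 21], 'b': [22]}
After line 3 (b.extend(a) appends [22, 21]): d = {'a': [22, 21], 'b': [22, 22, 21]}
After line 4: result = d['b'] = [22, 22, 21]

[22, 22, 21]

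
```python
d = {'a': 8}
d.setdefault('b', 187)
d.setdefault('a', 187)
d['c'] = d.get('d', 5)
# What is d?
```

After line 1: d = {'a': 8}
After line 2 (setdefault adds 'b'=187): d = {'a': 8, 'b': 187}
After line 3 (setdefault 'a' no-op, already exists): d = {'a': 8, 'b': 187}
After line 4 (get('d', 5) returns default since 'd' not in d): d = {'a': 8, 'b': 187, 'c': 5}

{'a': 8, 'b': 187, 'c': 5}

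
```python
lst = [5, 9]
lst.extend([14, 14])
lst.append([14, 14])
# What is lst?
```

After line 1: lst = [5, 9]
After line 2 (extend unpacks [14, 14]): lst = [5, 9, 14, 14]
After line 3 (append adds [14, 14] as single element): lst = [5, 9, 14, 14, [14, 14]]

[5, 9, 14, 14, [14, 14]]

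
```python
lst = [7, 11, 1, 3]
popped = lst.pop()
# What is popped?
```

3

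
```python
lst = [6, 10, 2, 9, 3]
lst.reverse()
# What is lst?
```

[3, 9, 2, 10, 6]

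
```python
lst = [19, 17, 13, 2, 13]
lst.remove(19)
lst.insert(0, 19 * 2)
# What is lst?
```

After line 1: lst = [19, 17, 13, 2, 13]
After line 2 (remove first 19): lst = [17, 13, 2, 13]
After line 3 (insert 38 at index 0): lst = [38, 17, 13, 2, 13]

[38, 17, 13, 2, 13]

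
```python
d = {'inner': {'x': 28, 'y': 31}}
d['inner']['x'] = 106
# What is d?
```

After line 1: d = {'inner': {'x': 28, 'y': 31}}
After line 2 (inner x overwritten): d = {'inner': {'x': 106, 'y': 31}}

{'inner': {'x': 106, 'y': 31}}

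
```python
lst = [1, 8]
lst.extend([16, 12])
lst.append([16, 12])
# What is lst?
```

After line 1: lst = [1, 8]
After line 2 (extend unpacks [16, 12]): lst = [1, 8, 16, 12]
After line 3 (append adds [16, 12] as single element): lst = [1, 8, 16, 12, [16, 12]]

[1, 8, 16, 12, [16, 12]]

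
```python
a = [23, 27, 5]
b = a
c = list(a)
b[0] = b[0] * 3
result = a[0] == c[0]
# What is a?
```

After line 1: a = [23, 27, 5]
After line 2 (b = a, alias): a = [23, 27, 5], b = [23, 27, 5]
After line 3 (c = list(a) is a copy, new object): c = [23, 27, 5]
After line 4 (b[0] = 23 * 3 = 69; mutates shared a/b): a = b = [69, 27, 5], c = [23, 27, 5]
After line 5 (a[0] = 69, c[0] = 23; result = False)

[69, 27, 5]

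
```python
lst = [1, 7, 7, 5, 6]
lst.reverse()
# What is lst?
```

[6, 5, 7, 7, 1]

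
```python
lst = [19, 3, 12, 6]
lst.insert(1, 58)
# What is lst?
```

[19, 58, 3, 12, 6]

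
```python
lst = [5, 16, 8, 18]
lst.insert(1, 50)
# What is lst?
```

[5, 50, 16, 8, 18]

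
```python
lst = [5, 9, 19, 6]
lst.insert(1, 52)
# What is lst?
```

[5, 52, 9, 19, 6]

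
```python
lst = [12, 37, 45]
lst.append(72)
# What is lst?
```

[12, 37, 45, 72]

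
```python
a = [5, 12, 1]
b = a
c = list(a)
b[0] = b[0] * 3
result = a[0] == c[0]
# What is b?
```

After line 1: a = [5, 12, 1]
After line 2 (b = a, alias): a = [5, 12, 1], b = [5, 12, 1]
After line 3 (c = list(a) is a copy, new object): c = [5, 12, 1]
After line 4 (b[0] = 5 * 3 = 15; mutates shared a/b): a = b = [15, 12, 1], c = [5, 12, 1]
After line 5 (a[0] = 15, c[0] = 5; result = False)

[15, 12, 1]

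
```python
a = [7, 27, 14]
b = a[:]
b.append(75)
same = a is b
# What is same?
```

After line 1: a = [7, 27, 14]
After line 2 (b = a[:] is a shallow copy, new object): a = [7, 27, 14], b = [7, 27, 14]
After line 3 (append only mutates b): a = [7, 27, 14], b = [7, 27, 14, 75]
After line 4 (same = a is b; different objects -> False): same = False

False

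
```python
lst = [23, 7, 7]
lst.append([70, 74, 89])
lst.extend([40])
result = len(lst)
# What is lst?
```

After line 1: lst = [23, 7, 7]
After line 2 (append adds [70, 74, 89] as single element): lst = [23, 7, 7, [70, 74, 89]]
After line 3 (extend unpacks [40], adds 40): lst = [23, 7, 7, [70, 74, 89], 40]
After line 4: result = len(lst) = 5

[23, 7, 7, [70, 74, 89], 40]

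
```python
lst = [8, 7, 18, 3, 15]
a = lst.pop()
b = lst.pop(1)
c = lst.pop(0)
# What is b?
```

After line 1: lst = [8, 7, 18, 3, 15]
After line 2 (pop() -> a = 15): lst = [8, 7, 18, 3]
After line 3 (pop(1) -> b = 7): lst = [8, 18, 3]
After line 4 (pop(0) -> c = 8): lst = [18, 3]

7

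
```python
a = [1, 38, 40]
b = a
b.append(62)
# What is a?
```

After line 1: a = [1, 38, 40]
After line 2 (b = a is an alias, same object): a = [1, 38, 40], b = [1, 38, 40]
After line 3 (b.append mutates the shared list): a = [1, 38, 40, 62], b = [1, 38, 40, 62]

[1, 38, 40, 62]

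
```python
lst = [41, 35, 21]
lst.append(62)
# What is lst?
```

[41, 35, 21, 62]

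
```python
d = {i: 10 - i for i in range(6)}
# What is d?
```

{0: 10, 1: 9, 2: 8, 3: 7, 4: 6, 5: 5}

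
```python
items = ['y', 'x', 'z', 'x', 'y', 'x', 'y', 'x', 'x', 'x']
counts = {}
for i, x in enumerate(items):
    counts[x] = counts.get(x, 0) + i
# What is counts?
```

Initial: counts = {}, items = ['y', 'x', 'z', 'x', 'y', 'x', 'y', 'x', 'x', 'x']
i=0, x='y': counts = {'y': 0}
i=1, x='x': counts = {'y': 0, 'x': 1}
i=2, x='z': counts = {'y': 0, 'x': 1, 'z': 2}
i=3, x='x': counts = {'y': 0, 'x': 4, 'z': 2}
i=4, x='y': counts = {'y': 4, 'x': 4, 'z': 2}
i=5, x='x': counts = {'y': 4, 'x': 9, 'z': 2}
i=6, x='y': counts = {'y': 10, 'x': 9, 'z': 2}
i=7, x='x': counts = {'y': 10, 'x': 16, 'z': 2}
i=8, x='x': counts = {'y': 10, 'x': 24, 'z': 2}
i=9, x='x': counts = {'y': 10, 'x': 33, 'z': 2}

{'y': 10, 'x': 33, 'z': 2}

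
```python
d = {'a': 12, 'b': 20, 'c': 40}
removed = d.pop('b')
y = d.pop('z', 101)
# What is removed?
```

After line 1: d = {'a': 12, 'b': 20, 'c': 40}
After line 2 (pop 'b' returns 20): d = {'a': 12, 'c': 40}, removed = 20
After line 3 (pop 'z' missing, returns default 101): d = {'a': 12, 'c': 40}, y = 101

20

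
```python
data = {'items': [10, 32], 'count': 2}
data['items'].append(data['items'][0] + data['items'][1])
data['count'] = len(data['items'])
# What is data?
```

After line 1: data = {'items': [10, 32], 'count': 2}
After line 2 (append 10 + 32 = 42): data = {'items': [10, 32, 42], 'count': 2}
After line 3 (count = len(items) = 3): data = {'items': [10, 32, 42], 'count': 3}

{'items': [10, 32, 42], 'count': 3}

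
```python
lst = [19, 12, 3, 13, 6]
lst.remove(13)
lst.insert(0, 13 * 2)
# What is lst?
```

After line 1: lst = [19, 12, 3, 13, 6]
After line 2 (remove first 13): lst = [19, 12, 3, 6]
After line 3 (insert 26 at index 0): lst = [26, 19, 12, 3, 6]

[26, 19, 12, 3, 6]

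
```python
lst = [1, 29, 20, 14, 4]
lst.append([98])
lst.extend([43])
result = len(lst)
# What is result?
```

After line 1: lst = [1, 29, 20, 14, 4]
After line 2 (append adds [98] as single element): lst = [1, 29, 20, 14, 4, [98]]
After line 3 (extend unpacks [43], adds 43): lst = [1, 29, 20, 14, 4, [98], 43]
After line 4: result = len(lst) = 7

7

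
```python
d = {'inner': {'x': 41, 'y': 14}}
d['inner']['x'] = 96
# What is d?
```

After line 1: d = {'inner': {'x': 41, 'y': 14}}
After line 2 (inner x overwritten): d = {'inner': {'x': 96, 'y': 14}}

{'inner': {'x': 96, 'y': 14}}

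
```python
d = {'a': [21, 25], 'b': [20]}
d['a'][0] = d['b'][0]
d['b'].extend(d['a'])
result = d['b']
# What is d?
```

After line 1: d = {'a': [21, 25], 'b': [20]}
After line 2 (a[0] = b[0] = 20): d = {'a': [20, 25], 'b': [20]}
After line 3 (b.extend(a) appends [20, 25]): d = {'a': [20, 25], 'b': [20, 20, 25]}
After line 4: result = d['b'] = [20, 20, 25]

{'a': [20, 25], 'b': [20, 20, 25]}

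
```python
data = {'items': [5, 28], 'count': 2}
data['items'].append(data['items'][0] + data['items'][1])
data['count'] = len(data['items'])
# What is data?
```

After line 1: data = {'items': [5, 28], 'count': 2}
After line 2 (append 5 + 28 = 33): data = {'items': [5, 28, 33], 'count': 2}
After line 3 (count = len(items) = 3): data = {'items': [5, 28, 33], 'count': 3}

{'items': [5, 28, 33], 'count': 3}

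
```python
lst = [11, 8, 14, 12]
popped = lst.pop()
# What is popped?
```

12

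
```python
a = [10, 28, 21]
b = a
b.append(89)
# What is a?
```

After line 1: a = [10, 28, 21]
After line 2 (b = a is an alias, same object): a = [10, 28, 21], b = [10, 28, 21]
After line 3 (b.append mutates the shared list): a = [10, 28, 21, 89], b = [10, 28, 21, 89]

[10, 28, 21, 89]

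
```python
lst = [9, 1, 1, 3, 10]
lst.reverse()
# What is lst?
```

[10, 3, 1, 1, 9]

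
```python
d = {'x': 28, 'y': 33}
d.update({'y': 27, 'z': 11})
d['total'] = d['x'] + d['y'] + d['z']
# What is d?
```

After line 1: d = {'x': 28, 'y': 33}
After line 2 (y overwritten, z added): d = {'x': 28, 'y': 27, 'z': 11}
After line 3 (total = 28 + 27 + 11 = 66): d = {'x': 28, 'y': 27, 'z': 11, 'total': 66}

{'x': 28, 'y': 27, 'z': 11, 'total': 66}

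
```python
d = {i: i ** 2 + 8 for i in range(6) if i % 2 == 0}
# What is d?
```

{0: 8, 2: 12, 4: 24}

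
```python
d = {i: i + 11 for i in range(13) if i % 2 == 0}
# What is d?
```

{0: 11, 2: 13, 4: 15, 6: 17, 8: 19, 10: 21, 12: 23}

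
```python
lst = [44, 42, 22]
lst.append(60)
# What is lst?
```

[44, 42, 22, 60]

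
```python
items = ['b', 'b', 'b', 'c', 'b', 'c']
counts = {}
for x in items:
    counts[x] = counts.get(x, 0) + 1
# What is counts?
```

Initial: counts = {}, items = ['b', 'b', 'b', 'c', 'b', 'c']
See 'b': counts = {'b': 1}
See 'b': counts = {'b': 2}
See 'b': counts = {'b': 3}
See 'c': counts = {'b': 3, 'c': 1}
See 'b': counts = {'b': 4, 'c': 1}
See 'c': counts = {'b': 4, 'c': 2}

{'b': 4, 'c': 2}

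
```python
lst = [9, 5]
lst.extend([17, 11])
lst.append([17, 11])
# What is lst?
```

After line 1: lst = [9, 5]
After line 2 (extend unpacks [17, 11]): lst = [9, 5, 17, 11]
After line 3 (append adds [17, 11] as single element): lst = [9, 5, 17, 11, [17, 11]]

[9, 5, 17, 11, [17, 11]]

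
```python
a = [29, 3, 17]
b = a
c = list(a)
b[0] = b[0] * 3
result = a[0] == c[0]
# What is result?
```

After line 1: a = [29, 3, 17]
After line 2 (b = a, alias): a = [29, 3, 17], b = [29, 3, 17]
After line 3 (c = list(a) is a copy, new object): c = [29, 3, 17]
After line 4 (b[0] = 29 * 3 = 87; mutates shared a/b): a = b = [87, 3, 17], c = [29, 3, 17]
After line 5 (a[0] = 87, c[0] = 29; result = False)

False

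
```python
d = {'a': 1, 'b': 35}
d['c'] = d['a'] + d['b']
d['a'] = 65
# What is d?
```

After line 1: d = {'a': 1, 'b': 35}
After line 2 (d['c'] = 1 + 35): d = {'a': 1, 'b': 35, 'c': 36}
After line 3: d = {'a': 65, 'b': 35, 'c': 36}

{'a': 65, 'b': 35, 'c': 36}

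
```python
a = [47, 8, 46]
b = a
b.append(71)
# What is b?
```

After line 1: a = [47, 8, 46]
After line 2 (b = a is an alias, same object): a = [47, 8, 46], b = [47, 8, 46]
After line 3 (b.append mutates the shared list): a = [47, 8, 46, 71], b = [47, 8, 46, 71]

[47, 8, 46, 71]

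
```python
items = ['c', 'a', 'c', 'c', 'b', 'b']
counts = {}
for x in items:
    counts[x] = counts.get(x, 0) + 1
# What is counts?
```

Initial: counts = {}, items = ['c', 'a', 'c', 'c', 'b', 'b']
See 'c': counts = {'c': 1}
See 'a': counts = {'c': 1, 'a': 1}
See 'c': counts = {'c': 2, 'a': 1}
See 'c': counts = {'c': 3, 'a': 1}
See 'b': counts = {'c': 3, 'a': 1, 'b': 1}
See 'b': counts = {'c': 3, 'a': 1, 'b': 2}

{'c': 3, 'a': 1, 'b': 2}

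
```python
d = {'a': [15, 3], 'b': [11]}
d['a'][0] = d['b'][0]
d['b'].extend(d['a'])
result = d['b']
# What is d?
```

After line 1: d = {'a': [15, 3], 'b': [11]}
After line 2 (a[0] = b[0] = 11): d = {'a': [11, 3], 'b': [11]}
After line 3 (b.extend(a) appends [11, 3]): d = {'a': [11, 3], 'b': [11, 11, 3]}
After line 4: result = d['b'] = [11, 11, 3]

{'a': [11, 3], 'b': [11, 11, 3]}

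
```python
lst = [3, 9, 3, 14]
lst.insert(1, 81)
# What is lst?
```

[3, 81, 9, 3, 14]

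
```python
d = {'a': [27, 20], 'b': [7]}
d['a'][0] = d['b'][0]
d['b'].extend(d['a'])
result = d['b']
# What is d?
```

After line 1: d = {'a': [27, 20], 'b': [7]}
After line 2 (a[0] = b[0] = 7): d = {'a': [7, 20], 'b': [7]}
After line 3 (b.extend(a) appends [7, 20]): d = {'a': [7, 20], 'b': [7, 7, 20]}
After line 4: result = d['b'] = [7, 7, 20]

{'a': [7, 20], 'b': [7, 7, 20]}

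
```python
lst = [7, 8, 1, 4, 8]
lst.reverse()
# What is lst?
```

[8, 4, 1, 8, 7]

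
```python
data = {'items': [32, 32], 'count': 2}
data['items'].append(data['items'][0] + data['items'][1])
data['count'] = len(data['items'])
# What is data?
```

After line 1: data = {'items': [32, 32], 'count': 2}
After line 2 (append 32 + 32 = 64): data = {'items': [32, 32, 64], 'count': 2}
After line 3 (count = len(items) = 3): data = {'items': [32, 32, 64], 'count': 3}

{'items': [32, 32, 64], 'count': 3}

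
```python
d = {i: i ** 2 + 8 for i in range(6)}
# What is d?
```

{0: 8, 1: 9, 2: 12, 3: 17, 4: 24, 5: 33}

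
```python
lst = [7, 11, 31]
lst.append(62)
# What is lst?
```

[7, 11, 31, 62]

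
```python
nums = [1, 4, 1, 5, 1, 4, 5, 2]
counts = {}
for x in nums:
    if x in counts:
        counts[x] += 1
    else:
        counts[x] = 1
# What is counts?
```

Initial: counts = {}, nums = [1, 4, 1, 5, 1, 4, 5, 2]
See 1: counts = {1: 1}
See 4: counts = {1: 1, 4: 1}
See 1: counts = {1: 2, 4: 1}
See 5: counts = {1: 2, 4: 1, 5: 1}
See 1: counts = {1: 3, 4: 1, 5: 1}
See 4: counts = {1: 3, 4: 2, 5: 1}
See 5: counts = {1: 3, 4: 2, 5: 2}
See 2: counts = {1: 3, 4: 2, 5: 2, 2: 1}

{1: 3, 4: 2, 5: 2, 2: 1}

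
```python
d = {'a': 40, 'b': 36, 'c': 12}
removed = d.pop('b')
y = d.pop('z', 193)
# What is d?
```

After line 1: d = {'a': 40, 'b': 36, 'c': 12}
After line 2 (pop 'b' returns 36): d = {'a': 40, 'c': 12}, removed = 36
After line 3 (pop 'z' missing, returns default 193): d = {'a': 40, 'c': 12}, y = 193

{'a': 40, 'c': 12}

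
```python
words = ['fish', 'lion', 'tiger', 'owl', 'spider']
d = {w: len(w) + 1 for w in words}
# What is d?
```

{'fish': 5, 'lion': 5, 'tiger': 6, 'owl': 4, 'spider': 7}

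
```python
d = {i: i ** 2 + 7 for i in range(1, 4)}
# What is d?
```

{1: 8, 2: 11, 3: 16}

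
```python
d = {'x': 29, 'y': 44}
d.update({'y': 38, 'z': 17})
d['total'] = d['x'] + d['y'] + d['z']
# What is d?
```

After line 1: d = {'x': 29, 'y': 44}
After line 2 (y overwritten, z added): d = {'x': 29, 'y': 38, 'z': 17}
After line 3 (total = 29 + 38 + 17 = 84): d = {'x': 29, 'y': 38, 'z': 17, 'total': 84}

{'x': 29, 'y': 38, 'z': 17, 'total': 84}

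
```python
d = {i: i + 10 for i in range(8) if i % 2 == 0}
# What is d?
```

{0: 10, 2: 12, 4: 14, 6: 16}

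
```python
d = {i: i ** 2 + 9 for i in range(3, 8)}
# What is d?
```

{3: 18, 4: 25, 5: 34, 6: 45, 7: 58}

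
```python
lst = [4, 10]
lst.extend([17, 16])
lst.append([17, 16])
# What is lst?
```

After line 1: lst = [4, 10]
After line 2 (extend unpacks [17, 16]): lst = [4, 10, 17, 16]
After line 3 (append adds [17, 16] as single element): lst = [4, 10, 17, 16, [17, 16]]

[4, 10, 17, 16, [17, 16]]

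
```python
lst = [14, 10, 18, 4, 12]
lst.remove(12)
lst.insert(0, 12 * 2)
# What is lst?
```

After line 1: lst = [14, 10, 18, 4, 12]
After line 2 (remove first 12): lst = [14, 10, 18, 4]
After line 3 (insert 24 at index 0): lst = [24, 14, 10, 18, 4]

[24, 14, 10, 18, 4]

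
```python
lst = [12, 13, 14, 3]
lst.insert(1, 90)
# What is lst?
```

[12, 90, 13, 14, 3]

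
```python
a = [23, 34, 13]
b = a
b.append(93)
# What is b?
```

After line 1: a = [23, 34, 13]
After line 2 (b = a is an alias, same object): a = [23, 34, 13], b = [23, 34, 13]
After line 3 (b.append mutates the shared list): a = [23, 34, 13, 93], b = [23, 34, 13, 93]

[23, 34, 13, 93]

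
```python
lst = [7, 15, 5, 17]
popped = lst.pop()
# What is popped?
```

17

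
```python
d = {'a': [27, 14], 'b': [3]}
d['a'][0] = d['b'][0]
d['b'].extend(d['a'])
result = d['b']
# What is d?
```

After line 1: d = {'a': [27, 14], 'b': [3]}
After line 2 (a[0] = b[0] = 3): d = {'a': [3, 14], 'b': [3]}
After line 3 (b.extend(a) appends [3, 14]): d = {'a': [3, 14], 'b': [3, 3, 14]}
After line 4: result = d['b'] = [3, 3, 14]

{'a': [3, 14], 'b': [3, 3, 14]}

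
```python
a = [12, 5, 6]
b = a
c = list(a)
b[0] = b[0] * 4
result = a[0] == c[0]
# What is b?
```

After line 1: a = [12, 5, 6]
After line 2 (b = a, alias): a = [12, 5, 6], b = [12, 5, 6]
After line 3 (c = list(a) is a copy, new object): c = [12, 5, 6]
After line 4 (b[0] = 12 * 4 = 48; mutates shared a/b): a = b = [48, 5, 6], c = [12, 5, 6]
After line 5 (a[0] = 48, c[0] = 12; result = False)

[48, 5, 6]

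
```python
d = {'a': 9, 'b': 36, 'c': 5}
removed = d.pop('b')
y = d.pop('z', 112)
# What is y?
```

After line 1: d = {'a': 9, 'b': 36, 'c': 5}
After line 2 (pop 'b' returns 36): d = {'a': 9, 'c': 5}, removed = 36
After line 3 (pop 'z' missing, returns default 112): d = {'a': 9, 'c': 5}, y = 112

112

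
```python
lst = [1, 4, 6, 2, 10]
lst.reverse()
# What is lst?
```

[10, 2, 6, 4, 1]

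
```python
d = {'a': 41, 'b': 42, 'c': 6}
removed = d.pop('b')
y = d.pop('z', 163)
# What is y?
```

After line 1: d = {'a': 41, 'b': 42, 'c': 6}
After line 2 (pop 'b' returns 42): d = {'a': 41, 'c': 6}, removed = 42
After line 3 (pop 'z' missing, returns default 163): d = {'a': 41, 'c': 6}, y = 163

163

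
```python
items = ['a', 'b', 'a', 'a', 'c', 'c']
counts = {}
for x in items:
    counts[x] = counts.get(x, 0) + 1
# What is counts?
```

Initial: counts = {}, items = ['a', 'b', 'a', 'a', 'c', 'c']
See 'a': counts = {'a': 1}
See 'b': counts = {'a': 1, 'b': 1}
See 'a': counts = {'a': 2, 'b': 1}
See 'a': counts = {'a': 3, 'b': 1}
See 'c': counts = {'a': 3, 'b': 1, 'c': 1}
See 'c': counts = {'a': 3, 'b': 1, 'c': 2}

{'a': 3, 'b': 1, 'c': 2}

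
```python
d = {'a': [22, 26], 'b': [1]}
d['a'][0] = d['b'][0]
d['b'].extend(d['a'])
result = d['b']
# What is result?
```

After line 1: d = {'a': [22, 26], 'b': [1]}
After line 2 (a[0] = b[0] = 1): d = {'a': [1, 26], 'b': [1]}
After line 3 (b.extend(a) appends [1, 26]): d = {'a': [1, 26], 'b': [1, 1, 26]}
After line 4: result = d['b'] = [1, 1, 26]

[1, 1, 26]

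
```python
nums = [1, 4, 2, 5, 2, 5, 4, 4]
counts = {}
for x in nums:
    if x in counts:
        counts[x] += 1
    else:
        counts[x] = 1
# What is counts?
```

Initial: counts = {}, nums = [1, 4, 2, 5, 2, 5, 4, 4]
See 1: counts = {1: 1}
See 4: counts = {1: 1, 4: 1}
See 2: counts = {1: 1, 4: 1, 2: 1}
See 5: counts = {1: 1, 4: 1, 2: 1, 5: 1}
See 2: counts = {1: 1, 4: 1, 2: 2, 5: 1}
See 5: counts = {1: 1, 4: 1, 2: 2, 5: 2}
See 4: counts = {1: 1, 4: 2, 2: 2, 5: 2}
See 4: counts = {1: 1, 4: 3, 2: 2, 5: 2}

{1: 1, 4: 3, 2: 2, 5: 2}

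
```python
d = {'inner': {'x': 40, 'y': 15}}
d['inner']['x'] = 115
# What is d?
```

After line 1: d = {'inner': {'x': 40, 'y': 15}}
After line 2 (inner x overwritten): d = {'inner': {'x': 115, 'y': 15}}

{'inner': {'x': 115, 'y': 15}}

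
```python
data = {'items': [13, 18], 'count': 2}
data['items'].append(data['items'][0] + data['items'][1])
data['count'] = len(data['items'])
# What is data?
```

After line 1: data = {'items': [13, 18], 'count': 2}
After line 2 (append 13 + 18 = 31): data = {'items': [13, 18, 31], 'count': 2}
After line 3 (count = len(items) = 3): data = {'items': [13, 18, 31], 'count': 3}

{'items': [13, 18, 31], 'count': 3}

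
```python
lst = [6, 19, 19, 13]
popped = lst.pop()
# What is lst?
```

[6, 19, 19]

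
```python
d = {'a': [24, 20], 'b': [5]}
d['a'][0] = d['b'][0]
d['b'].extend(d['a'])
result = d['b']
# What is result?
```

After line 1: d = {'a': [24, 20], 'b': [5]}
After line 2 (a[0] = b[0] = 5): d = {'a': [5, 20], 'b': [5]}
After line 3 (b.extend(a) appends [5, 20]): d = {'a': [5, 20], 'b': [5, 5, 20]}
After line 4: result = d['b'] = [5, 5, 20]

[5, 5, 20]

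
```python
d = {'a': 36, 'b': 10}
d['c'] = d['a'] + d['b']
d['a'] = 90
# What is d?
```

After line 1: d = {'a': 36, 'b': 10}
After line 2 (d['c'] = 36 + 10): d = {'a': 36, 'b': 10, 'c': 46}
After line 3: d = {'a': 90, 'b': 10, 'c': 46}

{'a': 90, 'b': 10, 'c': 46}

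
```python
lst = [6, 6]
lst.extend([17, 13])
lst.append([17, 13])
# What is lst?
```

After line 1: lst = [6, 6]
After line 2 (extend unpacks [17, 13]): lst = [6, 6, 17, 13]
After line 3 (append adds [17, 13] as single element): lst = [6, 6, 17, 13, [17, 13]]

[6, 6, 17, 13, [17, 13]]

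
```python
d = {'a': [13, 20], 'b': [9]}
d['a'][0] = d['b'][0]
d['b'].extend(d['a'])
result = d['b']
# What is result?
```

After line 1: d = {'a': [13, 20], 'b': [9]}
After line 2 (a[0] = b[0] = 9): d = {'a': [9, 20], 'b': [9]}
After line 3 (b.extend(a) appends [9, 20]): d = {'a': [9, 20], 'b': [9, 9, 20]}
After line 4: result = d['b'] = [9, 9, 20]

[9, 9, 20]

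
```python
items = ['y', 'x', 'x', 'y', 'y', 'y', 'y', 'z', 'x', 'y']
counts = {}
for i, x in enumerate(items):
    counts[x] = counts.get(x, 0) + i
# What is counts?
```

Initial: counts = {}, items = ['y', 'x', 'x', 'y', 'y', 'y', 'y', 'z', 'x', 'y']
i=0, x='y': counts = {'y': 0}
i=1, x='x': counts = {'y': 0, 'x': 1}
i=2, x='x': counts = {'y': 0, 'x': 3}
i=3, x='y': counts = {'y': 3, 'x': 3}
i=4, x='y': counts = {'y': 7, 'x': 3}
i=5, x='y': counts = {'y': 12, 'x': 3}
i=6, x='y': counts = {'y': 18, 'x': 3}
i=7, x='z': counts = {'y': 18, 'x': 3, 'z': 7}
i=8, x='x': counts = {'y': 18, 'x': 11, 'z': 7}
i=9, x='y': counts = {'y': 27, 'x': 11, 'z': 7}

{'y': 27, 'x': 11, 'z': 7}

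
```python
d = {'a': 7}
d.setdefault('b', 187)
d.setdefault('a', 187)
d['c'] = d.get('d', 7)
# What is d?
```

After line 1: d = {'a': 7}
After line 2 (setdefault adds 'b'=187): d = {'a': 7, 'b': 187}
After line 3 (setdefault 'a' no-op, already exists): d = {'a': 7, 'b': 187}
After line 4 (get('d', 7) returns default since 'd' not in d): d = {'a': 7, 'b': 187, 'c': 7}

{'a': 7, 'b': 187, 'c': 7}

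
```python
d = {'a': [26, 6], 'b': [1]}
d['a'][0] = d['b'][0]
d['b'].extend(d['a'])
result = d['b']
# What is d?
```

After line 1: d = {'a': [26, 6], 'b': [1]}
After line 2 (a[0] = b[0] = 1): d = {'a': [1, 6], 'b': [1]}
After line 3 (b.extend(a) appends [1, 6]): d = {'a': [1, 6], 'b': [1, 1, 6]}
After line 4: result = d['b'] = [1, 1, 6]

{'a': [1, 6], 'b': [1, 1, 6]}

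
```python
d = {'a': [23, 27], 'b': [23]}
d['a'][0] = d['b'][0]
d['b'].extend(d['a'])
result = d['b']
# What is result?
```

After line 1: d = {'a': [23, 27], 'b': [23]}
After line 2 (a[0] = b[0] = 23): d = {'a': [23, 27], 'b': [23]}
After line 3 (b.extend(a) appends [23, 27]): d = {'a': [23, 27], 'b': [23, 23, 27]}
After line 4: result = d['b'] = [23, 23, 27]

[23, 23, 27]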